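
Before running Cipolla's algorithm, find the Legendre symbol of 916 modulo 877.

-1

(916/877)
  = (39/877)    [916 ≡ 39 mod 877]
  = (877/39)    [QR: 877 ≡ 1 mod 4, sign kept]
  = (19/39)    [877 ≡ 19 mod 39]
  = -(39/19)    [QR: both ≡ 3 mod 4, sign flips]
  = -(1/19)    [39 ≡ 1 mod 19]
  = -1    [(1/19) = 1]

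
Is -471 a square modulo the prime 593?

no

(-471/593)
  = (471/593)    [593 ≡ 1 mod 4 ⇒ (-1/593) = +1]
  = (593/471)    [QR: 593 ≡ 1 mod 4, sign kept]
  = (122/471)    [593 ≡ 122 mod 471]
  = (61/471)    [471 ≡ 7 mod 8 ⇒ (2/471) = +1]
  = (471/61)    [QR: 61 ≡ 1 mod 4, sign kept]
  = (44/61)    [471 ≡ 44 mod 61]
  = (11/61)    [61 ≡ 5 mod 8 ⇒ (2/61)^2 = +1]
  = (61/11)    [QR: 61 ≡ 1 mod 4, sign kept]
  = (6/11)    [61 ≡ 6 mod 11]
  = -(3/11)    [11 ≡ 3 mod 8 ⇒ (2/11) = -1]
  = (11/3)    [QR: both ≡ 3 mod 4, sign flips]
  = (2/3)    [11 ≡ 2 mod 3]
  = -(1/3)    [3 ≡ 3 mod 8 ⇒ (2/3) = -1]
  = -1    [(1/3) = 1]
The Legendre symbol is -1, so x^2 ≡ -471 (mod 593) has no solution.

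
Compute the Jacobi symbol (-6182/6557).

1

Reduce the numerator: -6182 ≡ 375 (mod 6557), so (-6182/6557) = (375/6557).
6557 ≡ 1 (mod 4), so quadratic reciprocity gives (375/6557) = (6557/375). Reduce: 6557 ≡ 182 (mod 375). Now have (182/375).
Factor out 2: 182 = 2·91. Since 375 ≡ 7 (mod 8), (2/375) = +1. Now have (91/375).
Both 91 ≡ 3 and 375 ≡ 3 (mod 4), so reciprocity gives (91/375) = -(375/91). Reduce: 375 ≡ 11 (mod 91). Now have -(11/91).
Both 11 ≡ 3 and 91 ≡ 3 (mod 4), so reciprocity gives (11/91) = -(91/11). Reduce: 91 ≡ 3 (mod 11). Now have (3/11).
Both 3 ≡ 3 and 11 ≡ 3 (mod 4), so reciprocity gives (3/11) = -(11/3). Reduce: 11 ≡ 2 (mod 3). Now have -(2/3).
Factor out 2: 2 = 2. Since 3 ≡ 3 (mod 8), (2/3) = -1. Now have (1/3).
(1/3) = 1. Collecting the sign factors: 1.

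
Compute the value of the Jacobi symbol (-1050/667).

Pull out -1: (-1050/667) = (-1/667)·(1050/667). Since 667 ≡ 3 (mod 4), (-1/667) = -1. Now have -(1050/667).
Reduce the numerator: 1050 ≡ 383 (mod 667), so (1050/667) = (383/667).
Both 383 ≡ 3 and 667 ≡ 3 (mod 4), so reciprocity gives (383/667) = -(667/383). Reduce: 667 ≡ 284 (mod 383). Now have (284/383).
Factor out 2: 284 = 2^2·71. Since 383 ≡ 7 (mod 8), (2/383) = +1, and (2/383)^2 = +1. Now have (71/383).
Both 71 ≡ 3 and 383 ≡ 3 (mod 4), so reciprocity gives (71/383) = -(383/71). Reduce: 383 ≡ 28 (mod 71). Now have -(28/71).
Factor out 2: 28 = 2^2·7. Since 71 ≡ 7 (mod 8), (2/71) = +1, and (2/71)^2 = +1. Now have -(7/71).
Both 7 ≡ 3 and 71 ≡ 3 (mod 4), so reciprocity gives (7/71) = -(71/7). Reduce: 71 ≡ 1 (mod 7). Now have (1/7).
(1/7) = 1. Collecting the sign factors: 1.

1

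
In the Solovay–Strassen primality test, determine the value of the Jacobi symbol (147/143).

(147/143)
  = (4/143)    [147 ≡ 4 mod 143]
  = (1/143)    [143 ≡ 7 mod 8 ⇒ (2/143)^2 = +1]
  = 1    [(1/143) = 1]

1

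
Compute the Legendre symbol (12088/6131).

-1

Reduce the numerator: 12088 ≡ 5957 (mod 6131), so (12088/6131) = (5957/6131).
5957 ≡ 1 (mod 4), so quadratic reciprocity gives (5957/6131) = (6131/5957). Reduce: 6131 ≡ 174 (mod 5957). Now have (174/5957).
Factor out 2: 174 = 2·87. Since 5957 ≡ 5 (mod 8), (2/5957) = -1. Now have -(87/5957).
5957 ≡ 1 (mod 4), so quadratic reciprocity gives (87/5957) = (5957/87). Reduce: 5957 ≡ 41 (mod 87). Now have -(41/87).
41 ≡ 1 (mod 4), so quadratic reciprocity gives (41/87) = (87/41). Reduce: 87 ≡ 5 (mod 41). Now have -(5/41).
5 ≡ 1 (mod 4), so quadratic reciprocity gives (5/41) = (41/5). Reduce: 41 ≡ 1 (mod 5). Now have -(1/5).
(1/5) = 1. Collecting the sign factors: -1.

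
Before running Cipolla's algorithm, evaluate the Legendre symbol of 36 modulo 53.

1

(36/53)
  = (9/53)    [53 ≡ 5 mod 8 ⇒ (2/53)^2 = +1]
  = (53/9)    [QR: 9 ≡ 1 mod 4, sign kept]
  = (8/9)    [53 ≡ 8 mod 9]
  = (1/9)    [9 ≡ 1 mod 8 ⇒ (2/9)^3 = +1]
  = 1    [(1/9) = 1]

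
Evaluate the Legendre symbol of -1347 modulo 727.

-1

(-1347/727)
  = -(1347/727)    [727 ≡ 3 mod 4 ⇒ (-1/727) = -1]
  = -(620/727)    [1347 ≡ 620 mod 727]
  = -(155/727)    [727 ≡ 7 mod 8 ⇒ (2/727)^2 = +1]
  = (727/155)    [QR: both ≡ 3 mod 4, sign flips]
  = (107/155)    [727 ≡ 107 mod 155]
  = -(155/107)    [QR: both ≡ 3 mod 4, sign flips]
  = -(48/107)    [155 ≡ 48 mod 107]
  = -(3/107)    [107 ≡ 3 mod 8 ⇒ (2/107)^4 = +1]
  = (107/3)    [QR: both ≡ 3 mod 4, sign flips]
  = (2/3)    [107 ≡ 2 mod 3]
  = -(1/3)    [3 ≡ 3 mod 8 ⇒ (2/3) = -1]
  = -1    [(1/3) = 1]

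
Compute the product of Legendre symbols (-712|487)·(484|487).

-1

By multiplicativity, (-712·484|487) = (-712|487)·(484|487).
First factor (-712|487):
(-712|487)
  = (262|487)    [-712 ≡ 262 mod 487]
  = (131|487)    [487 ≡ 7 mod 8 ⇒ (2|487) = +1]
  = -(487|131)    [QR: both ≡ 3 mod 4, sign flips]
  = -(94|131)    [487 ≡ 94 mod 131]
  = (47|131)    [131 ≡ 3 mod 8 ⇒ (2|131) = -1]
  = -(131|47)    [QR: both ≡ 3 mod 4, sign flips]
  = -(37|47)    [131 ≡ 37 mod 47]
  = -(47|37)    [QR: 37 ≡ 1 mod 4, sign kept]
  = -(10|37)    [47 ≡ 10 mod 37]
  = (5|37)    [37 ≡ 5 mod 8 ⇒ (2|37) = -1]
  = (37|5)    [QR: 5 ≡ 1 mod 4, sign kept]
  = (2|5)    [37 ≡ 2 mod 5]
  = -(1|5)    [5 ≡ 5 mod 8 ⇒ (2|5) = -1]
  = -1    [(1|5) = 1]
Second factor (484|487):
(484|487)
  = (121|487)    [487 ≡ 7 mod 8 ⇒ (2|487)^2 = +1]
  = (487|121)    [QR: 121 ≡ 1 mod 4, sign kept]
  = (3|121)    [487 ≡ 3 mod 121]
  = (121|3)    [QR: 121 ≡ 1 mod 4, sign kept]
  = (1|3)    [121 ≡ 1 mod 3]
  = 1    [(1|3) = 1]
Product: (-1)·(1) = -1.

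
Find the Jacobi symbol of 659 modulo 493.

Reduce the numerator: 659 ≡ 166 (mod 493), so (659/493) = (166/493).
Factor out 2: 166 = 2·83. Since 493 ≡ 5 (mod 8), (2/493) = -1. Now have -(83/493).
493 ≡ 1 (mod 4), so quadratic reciprocity gives (83/493) = (493/83). Reduce: 493 ≡ 78 (mod 83). Now have -(78/83).
Factor out 2: 78 = 2·39. Since 83 ≡ 3 (mod 8), (2/83) = -1. Now have (39/83).
Both 39 ≡ 3 and 83 ≡ 3 (mod 4), so reciprocity gives (39/83) = -(83/39). Reduce: 83 ≡ 5 (mod 39). Now have -(5/39).
5 ≡ 1 (mod 4), so quadratic reciprocity gives (5/39) = (39/5). Reduce: 39 ≡ 4 (mod 5). Now have -(4/5).
Factor out 2: 4 = 2^2. Since 5 ≡ 5 (mod 8), (2/5) = -1, and (2/5)^2 = +1. Now have -(1/5).
(1/5) = 1. Collecting the sign factors: -1.

-1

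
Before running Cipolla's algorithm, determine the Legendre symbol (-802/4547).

-1

(-802/4547)
  = (3745/4547)    [-802 ≡ 3745 mod 4547]
  = (4547/3745)    [QR: 3745 ≡ 1 mod 4, sign kept]
  = (802/3745)    [4547 ≡ 802 mod 3745]
  = (401/3745)    [3745 ≡ 1 mod 8 ⇒ (2/3745) = +1]
  = (3745/401)    [QR: 401 ≡ 1 mod 4, sign kept]
  = (136/401)    [3745 ≡ 136 mod 401]
  = (17/401)    [401 ≡ 1 mod 8 ⇒ (2/401)^3 = +1]
  = (401/17)    [QR: 17 ≡ 1 mod 4, sign kept]
  = (10/17)    [401 ≡ 10 mod 17]
  = (5/17)    [17 ≡ 1 mod 8 ⇒ (2/17) = +1]
  = (17/5)    [QR: 5 ≡ 1 mod 4, sign kept]
  = (2/5)    [17 ≡ 2 mod 5]
  = -(1/5)    [5 ≡ 5 mod 8 ⇒ (2/5) = -1]
  = -1    [(1/5) = 1]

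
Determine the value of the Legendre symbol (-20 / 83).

(-20 / 83)
  = (63 / 83)    [-20 ≡ 63 mod 83]
  = -(83 / 63)    [QR: both ≡ 3 mod 4, sign flips]
  = -(20 / 63)    [83 ≡ 20 mod 63]
  = -(5 / 63)    [63 ≡ 7 mod 8 ⇒ (2 / 63)^2 = +1]
  = -(63 / 5)    [QR: 5 ≡ 1 mod 4, sign kept]
  = -(3 / 5)    [63 ≡ 3 mod 5]
  = -(5 / 3)    [QR: 5 ≡ 1 mod 4, sign kept]
  = -(2 / 3)    [5 ≡ 2 mod 3]
  = (1 / 3)    [3 ≡ 3 mod 8 ⇒ (2 / 3) = -1]
  = 1    [(1 / 3) = 1]

1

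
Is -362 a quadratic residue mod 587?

yes

Reduce the numerator: -362 ≡ 225 (mod 587), so (-362|587) = (225|587).
225 ≡ 1 (mod 4), so quadratic reciprocity gives (225|587) = (587|225). Reduce: 587 ≡ 137 (mod 225). Now have (137|225).
137 ≡ 1 (mod 4), so quadratic reciprocity gives (137|225) = (225|137). Reduce: 225 ≡ 88 (mod 137). Now have (88|137).
Factor out 2: 88 = 2^3·11. Since 137 ≡ 1 (mod 8), (2|137) = +1, and (2|137)^3 = +1. Now have (11|137).
137 ≡ 1 (mod 4), so quadratic reciprocity gives (11|137) = (137|11). Reduce: 137 ≡ 5 (mod 11). Now have (5|11).
5 ≡ 1 (mod 4), so quadratic reciprocity gives (5|11) = (11|5). Reduce: 11 ≡ 1 (mod 5). Now have (1|5).
(1|5) = 1. Collecting the sign factors: 1.
(-362|587) = 1, and 587 is prime, so -362 is a quadratic residue mod 587.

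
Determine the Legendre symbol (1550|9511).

-1

(1550|9511)
  = (775|9511)    [9511 ≡ 7 mod 8 ⇒ (2|9511) = +1]
  = -(9511|775)    [QR: both ≡ 3 mod 4, sign flips]
  = -(211|775)    [9511 ≡ 211 mod 775]
  = (775|211)    [QR: both ≡ 3 mod 4, sign flips]
  = (142|211)    [775 ≡ 142 mod 211]
  = -(71|211)    [211 ≡ 3 mod 8 ⇒ (2|211) = -1]
  = (211|71)    [QR: both ≡ 3 mod 4, sign flips]
  = (69|71)    [211 ≡ 69 mod 71]
  = (71|69)    [QR: 69 ≡ 1 mod 4, sign kept]
  = (2|69)    [71 ≡ 2 mod 69]
  = -(1|69)    [69 ≡ 5 mod 8 ⇒ (2|69) = -1]
  = -1    [(1|69) = 1]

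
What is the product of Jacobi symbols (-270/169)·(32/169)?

By multiplicativity, (-270·32/169) = (-270/169)·(32/169).
First factor (-270/169):
(-270/169)
  = (270/169)    [169 ≡ 1 mod 4 ⇒ (-1/169) = +1]
  = (101/169)    [270 ≡ 101 mod 169]
  = (169/101)    [QR: 101 ≡ 1 mod 4, sign kept]
  = (68/101)    [169 ≡ 68 mod 101]
  = (17/101)    [101 ≡ 5 mod 8 ⇒ (2/101)^2 = +1]
  = (101/17)    [QR: 17 ≡ 1 mod 4, sign kept]
  = (16/17)    [101 ≡ 16 mod 17]
  = (1/17)    [17 ≡ 1 mod 8 ⇒ (2/17)^4 = +1]
  = 1    [(1/17) = 1]
Second factor (32/169):
(32/169)
  = (1/169)    [169 ≡ 1 mod 8 ⇒ (2/169)^5 = +1]
  = 1    [(1/169) = 1]
Product: (1)·(1) = 1.

1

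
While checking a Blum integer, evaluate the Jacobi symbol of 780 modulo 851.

-1

Factor out 2: 780 = 2^2·195. Since 851 ≡ 3 (mod 8), (2|851) = -1, and (2|851)^2 = +1. Now have (195|851).
Both 195 ≡ 3 and 851 ≡ 3 (mod 4), so reciprocity gives (195|851) = -(851|195). Reduce: 851 ≡ 71 (mod 195). Now have -(71|195).
Both 71 ≡ 3 and 195 ≡ 3 (mod 4), so reciprocity gives (71|195) = -(195|71). Reduce: 195 ≡ 53 (mod 71). Now have (53|71).
53 ≡ 1 (mod 4), so quadratic reciprocity gives (53|71) = (71|53). Reduce: 71 ≡ 18 (mod 53). Now have (18|53).
Factor out 2: 18 = 2·9. Since 53 ≡ 5 (mod 8), (2|53) = -1. Now have -(9|53).
9 ≡ 1 (mod 4), so quadratic reciprocity gives (9|53) = (53|9). Reduce: 53 ≡ 8 (mod 9). Now have -(8|9).
Factor out 2: 8 = 2^3. Since 9 ≡ 1 (mod 8), (2|9) = +1, and (2|9)^3 = +1. Now have -(1|9).
(1|9) = 1. Collecting the sign factors: -1.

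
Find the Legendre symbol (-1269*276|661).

-1

By multiplicativity, (-1269·276|661) = (-1269|661)·(276|661).
First factor (-1269|661):
Reduce the numerator: -1269 ≡ 53 (mod 661), so (-1269|661) = (53|661).
53 ≡ 1 (mod 4), so quadratic reciprocity gives (53|661) = (661|53). Reduce: 661 ≡ 25 (mod 53). Now have (25|53).
25 ≡ 1 (mod 4), so quadratic reciprocity gives (25|53) = (53|25). Reduce: 53 ≡ 3 (mod 25). Now have (3|25).
25 ≡ 1 (mod 4), so quadratic reciprocity gives (3|25) = (25|3). Reduce: 25 ≡ 1 (mod 3). Now have (1|3).
(1|3) = 1. Collecting the sign factors: 1.
Second factor (276|661):
Factor out 2: 276 = 2^2·69. Since 661 ≡ 5 (mod 8), (2|661) = -1, and (2|661)^2 = +1. Now have (69|661).
69 ≡ 1 (mod 4), so quadratic reciprocity gives (69|661) = (661|69). Reduce: 661 ≡ 40 (mod 69). Now have (40|69).
Factor out 2: 40 = 2^3·5. Since 69 ≡ 5 (mod 8), (2|69) = -1, and (2|69)^3 = -1. Now have -(5|69).
5 ≡ 1 (mod 4), so quadratic reciprocity gives (5|69) = (69|5). Reduce: 69 ≡ 4 (mod 5). Now have -(4|5).
Factor out 2: 4 = 2^2. Since 5 ≡ 5 (mod 8), (2|5) = -1, and (2|5)^2 = +1. Now have -(1|5).
(1|5) = 1. Collecting the sign factors: -1.
Product: (1)·(-1) = -1.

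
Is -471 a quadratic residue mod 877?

Reduce the numerator: -471 ≡ 406 (mod 877), so (-471/877) = (406/877).
Factor out 2: 406 = 2·203. Since 877 ≡ 5 (mod 8), (2/877) = -1. Now have -(203/877).
877 ≡ 1 (mod 4), so quadratic reciprocity gives (203/877) = (877/203). Reduce: 877 ≡ 65 (mod 203). Now have -(65/203).
65 ≡ 1 (mod 4), so quadratic reciprocity gives (65/203) = (203/65). Reduce: 203 ≡ 8 (mod 65). Now have -(8/65).
Factor out 2: 8 = 2^3. Since 65 ≡ 1 (mod 8), (2/65) = +1, and (2/65)^3 = +1. Now have -(1/65).
(1/65) = 1. Collecting the sign factors: -1.
The Legendre symbol is -1, so x^2 ≡ -471 (mod 877) has no solution.

no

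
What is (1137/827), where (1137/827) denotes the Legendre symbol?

1

Reduce the numerator: 1137 ≡ 310 (mod 827), so (1137/827) = (310/827).
Factor out 2: 310 = 2·155. Since 827 ≡ 3 (mod 8), (2/827) = -1. Now have -(155/827).
Both 155 ≡ 3 and 827 ≡ 3 (mod 4), so reciprocity gives (155/827) = -(827/155). Reduce: 827 ≡ 52 (mod 155). Now have (52/155).
Factor out 2: 52 = 2^2·13. Since 155 ≡ 3 (mod 8), (2/155) = -1, and (2/155)^2 = +1. Now have (13/155).
13 ≡ 1 (mod 4), so quadratic reciprocity gives (13/155) = (155/13). Reduce: 155 ≡ 12 (mod 13). Now have (12/13).
Factor out 2: 12 = 2^2·3. Since 13 ≡ 5 (mod 8), (2/13) = -1, and (2/13)^2 = +1. Now have (3/13).
13 ≡ 1 (mod 4), so quadratic reciprocity gives (3/13) = (13/3). Reduce: 13 ≡ 1 (mod 3). Now have (1/3).
(1/3) = 1. Collecting the sign factors: 1.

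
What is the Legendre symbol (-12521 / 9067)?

-1

Pull out -1: (-12521 / 9067) = (-1 / 9067)·(12521 / 9067). Since 9067 ≡ 3 (mod 4), (-1 / 9067) = -1. Now have -(12521 / 9067).
Reduce the numerator: 12521 ≡ 3454 (mod 9067), so (12521 / 9067) = (3454 / 9067).
Factor out 2: 3454 = 2·1727. Since 9067 ≡ 3 (mod 8), (2 / 9067) = -1. Now have (1727 / 9067).
Both 1727 ≡ 3 and 9067 ≡ 3 (mod 4), so reciprocity gives (1727 / 9067) = -(9067 / 1727). Reduce: 9067 ≡ 432 (mod 1727). Now have -(432 / 1727).
Factor out 2: 432 = 2^4·27. Since 1727 ≡ 7 (mod 8), (2 / 1727) = +1, and (2 / 1727)^4 = +1. Now have -(27 / 1727).
Both 27 ≡ 3 and 1727 ≡ 3 (mod 4), so reciprocity gives (27 / 1727) = -(1727 / 27). Reduce: 1727 ≡ 26 (mod 27). Now have (26 / 27).
Factor out 2: 26 = 2·13. Since 27 ≡ 3 (mod 8), (2 / 27) = -1. Now have -(13 / 27).
13 ≡ 1 (mod 4), so quadratic reciprocity gives (13 / 27) = (27 / 13). Reduce: 27 ≡ 1 (mod 13). Now have -(1 / 13).
(1 / 13) = 1. Collecting the sign factors: -1.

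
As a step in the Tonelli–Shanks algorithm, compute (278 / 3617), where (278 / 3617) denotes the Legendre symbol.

(278 / 3617)
  = (139 / 3617)    [3617 ≡ 1 mod 8 ⇒ (2 / 3617) = +1]
  = (3617 / 139)    [QR: 3617 ≡ 1 mod 4, sign kept]
  = (3 / 139)    [3617 ≡ 3 mod 139]
  = -(139 / 3)    [QR: both ≡ 3 mod 4, sign flips]
  = -(1 / 3)    [139 ≡ 1 mod 3]
  = -1    [(1 / 3) = 1]

-1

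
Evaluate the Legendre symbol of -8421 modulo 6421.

1

Pull out -1: (-8421/6421) = (-1/6421)·(8421/6421). Since 6421 ≡ 1 (mod 4), (-1/6421) = +1. Now have (8421/6421).
Reduce the numerator: 8421 ≡ 2000 (mod 6421), so (8421/6421) = (2000/6421).
Factor out 2: 2000 = 2^4·125. Since 6421 ≡ 5 (mod 8), (2/6421) = -1, and (2/6421)^4 = +1. Now have (125/6421).
125 ≡ 1 (mod 4), so quadratic reciprocity gives (125/6421) = (6421/125). Reduce: 6421 ≡ 46 (mod 125). Now have (46/125).
Factor out 2: 46 = 2·23. Since 125 ≡ 5 (mod 8), (2/125) = -1. Now have -(23/125).
125 ≡ 1 (mod 4), so quadratic reciprocity gives (23/125) = (125/23). Reduce: 125 ≡ 10 (mod 23). Now have -(10/23).
Factor out 2: 10 = 2·5. Since 23 ≡ 7 (mod 8), (2/23) = +1. Now have -(5/23).
5 ≡ 1 (mod 4), so quadratic reciprocity gives (5/23) = (23/5). Reduce: 23 ≡ 3 (mod 5). Now have -(3/5).
5 ≡ 1 (mod 4), so quadratic reciprocity gives (3/5) = (5/3). Reduce: 5 ≡ 2 (mod 3). Now have -(2/3).
Factor out 2: 2 = 2. Since 3 ≡ 3 (mod 8), (2/3) = -1. Now have (1/3).
(1/3) = 1. Collecting the sign factors: 1.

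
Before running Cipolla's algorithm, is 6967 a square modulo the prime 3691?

Reduce the numerator: 6967 ≡ 3276 (mod 3691), so (6967/3691) = (3276/3691).
Factor out 2: 3276 = 2^2·819. Since 3691 ≡ 3 (mod 8), (2/3691) = -1, and (2/3691)^2 = +1. Now have (819/3691).
Both 819 ≡ 3 and 3691 ≡ 3 (mod 4), so reciprocity gives (819/3691) = -(3691/819). Reduce: 3691 ≡ 415 (mod 819). Now have -(415/819).
Both 415 ≡ 3 and 819 ≡ 3 (mod 4), so reciprocity gives (415/819) = -(819/415). Reduce: 819 ≡ 404 (mod 415). Now have (404/415).
Factor out 2: 404 = 2^2·101. Since 415 ≡ 7 (mod 8), (2/415) = +1, and (2/415)^2 = +1. Now have (101/415).
101 ≡ 1 (mod 4), so quadratic reciprocity gives (101/415) = (415/101). Reduce: 415 ≡ 11 (mod 101). Now have (11/101).
101 ≡ 1 (mod 4), so quadratic reciprocity gives (11/101) = (101/11). Reduce: 101 ≡ 2 (mod 11). Now have (2/11).
Factor out 2: 2 = 2. Since 11 ≡ 3 (mod 8), (2/11) = -1. Now have -(1/11).
(1/11) = 1. Collecting the sign factors: -1.
(6967/3691) = -1, and 3691 is prime, so 6967 is not a quadratic residue mod 3691.

no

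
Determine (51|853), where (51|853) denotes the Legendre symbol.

(51|853)
  = (853|51)    [QR: 853 ≡ 1 mod 4, sign kept]
  = (37|51)    [853 ≡ 37 mod 51]
  = (51|37)    [QR: 37 ≡ 1 mod 4, sign kept]
  = (14|37)    [51 ≡ 14 mod 37]
  = -(7|37)    [37 ≡ 5 mod 8 ⇒ (2|37) = -1]
  = -(37|7)    [QR: 37 ≡ 1 mod 4, sign kept]
  = -(2|7)    [37 ≡ 2 mod 7]
  = -(1|7)    [7 ≡ 7 mod 8 ⇒ (2|7) = +1]
  = -1    [(1|7) = 1]

-1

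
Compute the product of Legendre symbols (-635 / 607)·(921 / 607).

By multiplicativity, (-635·921 / 607) = (-635 / 607)·(921 / 607).
First factor (-635 / 607):
Pull out -1: (-635 / 607) = (-1 / 607)·(635 / 607). Since 607 ≡ 3 (mod 4), (-1 / 607) = -1. Now have -(635 / 607).
Reduce the numerator: 635 ≡ 28 (mod 607), so (635 / 607) = (28 / 607).
Factor out 2: 28 = 2^2·7. Since 607 ≡ 7 (mod 8), (2 / 607) = +1, and (2 / 607)^2 = +1. Now have -(7 / 607).
Both 7 ≡ 3 and 607 ≡ 3 (mod 4), so reciprocity gives (7 / 607) = -(607 / 7). Reduce: 607 ≡ 5 (mod 7). Now have (5 / 7).
5 ≡ 1 (mod 4), so quadratic reciprocity gives (5 / 7) = (7 / 5). Reduce: 7 ≡ 2 (mod 5). Now have (2 / 5).
Factor out 2: 2 = 2. Since 5 ≡ 5 (mod 8), (2 / 5) = -1. Now have -(1 / 5).
(1 / 5) = 1. Collecting the sign factors: -1.
Second factor (921 / 607):
Reduce the numerator: 921 ≡ 314 (mod 607), so (921 / 607) = (314 / 607).
Factor out 2: 314 = 2·157. Since 607 ≡ 7 (mod 8), (2 / 607) = +1. Now have (157 / 607).
157 ≡ 1 (mod 4), so quadratic reciprocity gives (157 / 607) = (607 / 157). Reduce: 607 ≡ 136 (mod 157). Now have (136 / 157).
Factor out 2: 136 = 2^3·17. Since 157 ≡ 5 (mod 8), (2 / 157) = -1, and (2 / 157)^3 = -1. Now have -(17 / 157).
17 ≡ 1 (mod 4), so quadratic reciprocity gives (17 / 157) = (157 / 17). Reduce: 157 ≡ 4 (mod 17). Now have -(4 / 17).
Factor out 2: 4 = 2^2. Since 17 ≡ 1 (mod 8), (2 / 17) = +1, and (2 / 17)^2 = +1. Now have -(1 / 17).
(1 / 17) = 1. Collecting the sign factors: -1.
Product: (-1)·(-1) = 1.

1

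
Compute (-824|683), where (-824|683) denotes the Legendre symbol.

1

Reduce the numerator: -824 ≡ 542 (mod 683), so (-824|683) = (542|683).
Factor out 2: 542 = 2·271. Since 683 ≡ 3 (mod 8), (2|683) = -1. Now have -(271|683).
Both 271 ≡ 3 and 683 ≡ 3 (mod 4), so reciprocity gives (271|683) = -(683|271). Reduce: 683 ≡ 141 (mod 271). Now have (141|271).
141 ≡ 1 (mod 4), so quadratic reciprocity gives (141|271) = (271|141). Reduce: 271 ≡ 130 (mod 141). Now have (130|141).
Factor out 2: 130 = 2·65. Since 141 ≡ 5 (mod 8), (2|141) = -1. Now have -(65|141).
65 ≡ 1 (mod 4), so quadratic reciprocity gives (65|141) = (141|65). Reduce: 141 ≡ 11 (mod 65). Now have -(11|65).
65 ≡ 1 (mod 4), so quadratic reciprocity gives (11|65) = (65|11). Reduce: 65 ≡ 10 (mod 11). Now have -(10|11).
Factor out 2: 10 = 2·5. Since 11 ≡ 3 (mod 8), (2|11) = -1. Now have (5|11).
5 ≡ 1 (mod 4), so quadratic reciprocity gives (5|11) = (11|5). Reduce: 11 ≡ 1 (mod 5). Now have (1|5).
(1|5) = 1. Collecting the sign factors: 1.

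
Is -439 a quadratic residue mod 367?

Reduce the numerator: -439 ≡ 295 (mod 367), so (-439/367) = (295/367).
Both 295 ≡ 3 and 367 ≡ 3 (mod 4), so reciprocity gives (295/367) = -(367/295). Reduce: 367 ≡ 72 (mod 295). Now have -(72/295).
Factor out 2: 72 = 2^3·9. Since 295 ≡ 7 (mod 8), (2/295) = +1, and (2/295)^3 = +1. Now have -(9/295).
9 ≡ 1 (mod 4), so quadratic reciprocity gives (9/295) = (295/9). Reduce: 295 ≡ 7 (mod 9). Now have -(7/9).
9 ≡ 1 (mod 4), so quadratic reciprocity gives (7/9) = (9/7). Reduce: 9 ≡ 2 (mod 7). Now have -(2/7).
Factor out 2: 2 = 2. Since 7 ≡ 7 (mod 8), (2/7) = +1. Now have -(1/7).
(1/7) = 1. Collecting the sign factors: -1.
(-439/367) = -1, and 367 is prime, so -439 is not a quadratic residue mod 367.

no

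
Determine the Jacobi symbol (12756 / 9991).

Reduce the numerator: 12756 ≡ 2765 (mod 9991), so (12756 / 9991) = (2765 / 9991).
2765 ≡ 1 (mod 4), so quadratic reciprocity gives (2765 / 9991) = (9991 / 2765). Reduce: 9991 ≡ 1696 (mod 2765). Now have (1696 / 2765).
Factor out 2: 1696 = 2^5·53. Since 2765 ≡ 5 (mod 8), (2 / 2765) = -1, and (2 / 2765)^5 = -1. Now have -(53 / 2765).
53 ≡ 1 (mod 4), so quadratic reciprocity gives (53 / 2765) = (2765 / 53). Reduce: 2765 ≡ 9 (mod 53). Now have -(9 / 53).
9 ≡ 1 (mod 4), so quadratic reciprocity gives (9 / 53) = (53 / 9). Reduce: 53 ≡ 8 (mod 9). Now have -(8 / 9).
Factor out 2: 8 = 2^3. Since 9 ≡ 1 (mod 8), (2 / 9) = +1, and (2 / 9)^3 = +1. Now have -(1 / 9).
(1 / 9) = 1. Collecting the sign factors: -1.

-1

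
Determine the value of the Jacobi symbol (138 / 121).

Reduce the numerator: 138 ≡ 17 (mod 121), so (138 / 121) = (17 / 121).
17 ≡ 1 (mod 4), so quadratic reciprocity gives (17 / 121) = (121 / 17). Reduce: 121 ≡ 2 (mod 17). Now have (2 / 17).
Factor out 2: 2 = 2. Since 17 ≡ 1 (mod 8), (2 / 17) = +1. Now have (1 / 17).
(1 / 17) = 1. Collecting the sign factors: 1.

1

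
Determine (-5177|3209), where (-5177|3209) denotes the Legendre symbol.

1

(-5177|3209)
  = (5177|3209)    [3209 ≡ 1 mod 4 ⇒ (-1|3209) = +1]
  = (1968|3209)    [5177 ≡ 1968 mod 3209]
  = (123|3209)    [3209 ≡ 1 mod 8 ⇒ (2|3209)^4 = +1]
  = (3209|123)    [QR: 3209 ≡ 1 mod 4, sign kept]
  = (11|123)    [3209 ≡ 11 mod 123]
  = -(123|11)    [QR: both ≡ 3 mod 4, sign flips]
  = -(2|11)    [123 ≡ 2 mod 11]
  = (1|11)    [11 ≡ 3 mod 8 ⇒ (2|11) = -1]
  = 1    [(1|11) = 1]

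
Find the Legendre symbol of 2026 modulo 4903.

-1

Factor out 2: 2026 = 2·1013. Since 4903 ≡ 7 (mod 8), (2|4903) = +1. Now have (1013|4903).
1013 ≡ 1 (mod 4), so quadratic reciprocity gives (1013|4903) = (4903|1013). Reduce: 4903 ≡ 851 (mod 1013). Now have (851|1013).
1013 ≡ 1 (mod 4), so quadratic reciprocity gives (851|1013) = (1013|851). Reduce: 1013 ≡ 162 (mod 851). Now have (162|851).
Factor out 2: 162 = 2·81. Since 851 ≡ 3 (mod 8), (2|851) = -1. Now have -(81|851).
81 ≡ 1 (mod 4), so quadratic reciprocity gives (81|851) = (851|81). Reduce: 851 ≡ 41 (mod 81). Now have -(41|81).
41 ≡ 1 (mod 4), so quadratic reciprocity gives (41|81) = (81|41). Reduce: 81 ≡ 40 (mod 41). Now have -(40|41).
Factor out 2: 40 = 2^3·5. Since 41 ≡ 1 (mod 8), (2|41) = +1, and (2|41)^3 = +1. Now have -(5|41).
5 ≡ 1 (mod 4), so quadratic reciprocity gives (5|41) = (41|5). Reduce: 41 ≡ 1 (mod 5). Now have -(1|5).
(1|5) = 1. Collecting the sign factors: -1.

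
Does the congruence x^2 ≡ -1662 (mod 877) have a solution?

Reduce the numerator: -1662 ≡ 92 (mod 877), so (-1662/877) = (92/877).
Factor out 2: 92 = 2^2·23. Since 877 ≡ 5 (mod 8), (2/877) = -1, and (2/877)^2 = +1. Now have (23/877).
877 ≡ 1 (mod 4), so quadratic reciprocity gives (23/877) = (877/23). Reduce: 877 ≡ 3 (mod 23). Now have (3/23).
Both 3 ≡ 3 and 23 ≡ 3 (mod 4), so reciprocity gives (3/23) = -(23/3). Reduce: 23 ≡ 2 (mod 3). Now have -(2/3).
Factor out 2: 2 = 2. Since 3 ≡ 3 (mod 8), (2/3) = -1. Now have (1/3).
(1/3) = 1. Collecting the sign factors: 1.
The Legendre symbol is 1, so x^2 ≡ -1662 (mod 877) has solution.

yes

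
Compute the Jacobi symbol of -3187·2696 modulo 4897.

By multiplicativity, (-3187·2696/4897) = (-3187/4897)·(2696/4897).
First factor (-3187/4897):
(-3187/4897)
  = (1710/4897)    [-3187 ≡ 1710 mod 4897]
  = (855/4897)    [4897 ≡ 1 mod 8 ⇒ (2/4897) = +1]
  = (4897/855)    [QR: 4897 ≡ 1 mod 4, sign kept]
  = (622/855)    [4897 ≡ 622 mod 855]
  = (311/855)    [855 ≡ 7 mod 8 ⇒ (2/855) = +1]
  = -(855/311)    [QR: both ≡ 3 mod 4, sign flips]
  = -(233/311)    [855 ≡ 233 mod 311]
  = -(311/233)    [QR: 233 ≡ 1 mod 4, sign kept]
  = -(78/233)    [311 ≡ 78 mod 233]
  = -(39/233)    [233 ≡ 1 mod 8 ⇒ (2/233) = +1]
  = -(233/39)    [QR: 233 ≡ 1 mod 4, sign kept]
  = -(38/39)    [233 ≡ 38 mod 39]
  = -(19/39)    [39 ≡ 7 mod 8 ⇒ (2/39) = +1]
  = (39/19)    [QR: both ≡ 3 mod 4, sign flips]
  = (1/19)    [39 ≡ 1 mod 19]
  = 1    [(1/19) = 1]
Second factor (2696/4897):
(2696/4897)
  = (337/4897)    [4897 ≡ 1 mod 8 ⇒ (2/4897)^3 = +1]
  = (4897/337)    [QR: 337 ≡ 1 mod 4, sign kept]
  = (179/337)    [4897 ≡ 179 mod 337]
  = (337/179)    [QR: 337 ≡ 1 mod 4, sign kept]
  = (158/179)    [337 ≡ 158 mod 179]
  = -(79/179)    [179 ≡ 3 mod 8 ⇒ (2/179) = -1]
  = (179/79)    [QR: both ≡ 3 mod 4, sign flips]
  = (21/79)    [179 ≡ 21 mod 79]
  = (79/21)    [QR: 21 ≡ 1 mod 4, sign kept]
  = (16/21)    [79 ≡ 16 mod 21]
  = (1/21)    [21 ≡ 5 mod 8 ⇒ (2/21)^4 = +1]
  = 1    [(1/21) = 1]
Product: (1)·(1) = 1.

1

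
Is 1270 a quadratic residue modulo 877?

Reduce the numerator: 1270 ≡ 393 (mod 877), so (1270/877) = (393/877).
393 ≡ 1 (mod 4), so quadratic reciprocity gives (393/877) = (877/393). Reduce: 877 ≡ 91 (mod 393). Now have (91/393).
393 ≡ 1 (mod 4), so quadratic reciprocity gives (91/393) = (393/91). Reduce: 393 ≡ 29 (mod 91). Now have (29/91).
29 ≡ 1 (mod 4), so quadratic reciprocity gives (29/91) = (91/29). Reduce: 91 ≡ 4 (mod 29). Now have (4/29).
Factor out 2: 4 = 2^2. Since 29 ≡ 5 (mod 8), (2/29) = -1, and (2/29)^2 = +1. Now have (1/29).
(1/29) = 1. Collecting the sign factors: 1.
The Legendre symbol is 1, so x^2 ≡ 1270 (mod 877) has solution.

yes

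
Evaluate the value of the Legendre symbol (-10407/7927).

1

Reduce the numerator: -10407 ≡ 5447 (mod 7927), so (-10407/7927) = (5447/7927).
Both 5447 ≡ 3 and 7927 ≡ 3 (mod 4), so reciprocity gives (5447/7927) = -(7927/5447). Reduce: 7927 ≡ 2480 (mod 5447). Now have -(2480/5447).
Factor out 2: 2480 = 2^4·155. Since 5447 ≡ 7 (mod 8), (2/5447) = +1, and (2/5447)^4 = +1. Now have -(155/5447).
Both 155 ≡ 3 and 5447 ≡ 3 (mod 4), so reciprocity gives (155/5447) = -(5447/155). Reduce: 5447 ≡ 22 (mod 155). Now have (22/155).
Factor out 2: 22 = 2·11. Since 155 ≡ 3 (mod 8), (2/155) = -1. Now have -(11/155).
Both 11 ≡ 3 and 155 ≡ 3 (mod 4), so reciprocity gives (11/155) = -(155/11). Reduce: 155 ≡ 1 (mod 11). Now have (1/11).
(1/11) = 1. Collecting the sign factors: 1.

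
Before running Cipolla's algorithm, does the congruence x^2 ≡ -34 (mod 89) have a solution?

yes

Reduce the numerator: -34 ≡ 55 (mod 89), so (-34|89) = (55|89).
89 ≡ 1 (mod 4), so quadratic reciprocity gives (55|89) = (89|55). Reduce: 89 ≡ 34 (mod 55). Now have (34|55).
Factor out 2: 34 = 2·17. Since 55 ≡ 7 (mod 8), (2|55) = +1. Now have (17|55).
17 ≡ 1 (mod 4), so quadratic reciprocity gives (17|55) = (55|17). Reduce: 55 ≡ 4 (mod 17). Now have (4|17).
Factor out 2: 4 = 2^2. Since 17 ≡ 1 (mod 8), (2|17) = +1, and (2|17)^2 = +1. Now have (1|17).
(1|17) = 1. Collecting the sign factors: 1.
The Legendre symbol is 1, so x^2 ≡ -34 (mod 89) has solution.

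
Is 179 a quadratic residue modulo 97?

(179/97)
  = (82/97)    [179 ≡ 82 mod 97]
  = (41/97)    [97 ≡ 1 mod 8 ⇒ (2/97) = +1]
  = (97/41)    [QR: 41 ≡ 1 mod 4, sign kept]
  = (15/41)    [97 ≡ 15 mod 41]
  = (41/15)    [QR: 41 ≡ 1 mod 4, sign kept]
  = (11/15)    [41 ≡ 11 mod 15]
  = -(15/11)    [QR: both ≡ 3 mod 4, sign flips]
  = -(4/11)    [15 ≡ 4 mod 11]
  = -(1/11)    [11 ≡ 3 mod 8 ⇒ (2/11)^2 = +1]
  = -1    [(1/11) = 1]
(179/97) = -1, and 97 is prime, so 179 is not a quadratic residue mod 97.

no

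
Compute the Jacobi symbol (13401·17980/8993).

By multiplicativity, (13401·17980/8993) = (13401/8993)·(17980/8993).
First factor (13401/8993):
Reduce the numerator: 13401 ≡ 4408 (mod 8993), so (13401/8993) = (4408/8993).
Factor out 2: 4408 = 2^3·551. Since 8993 ≡ 1 (mod 8), (2/8993) = +1, and (2/8993)^3 = +1. Now have (551/8993).
8993 ≡ 1 (mod 4), so quadratic reciprocity gives (551/8993) = (8993/551). Reduce: 8993 ≡ 177 (mod 551). Now have (177/551).
177 ≡ 1 (mod 4), so quadratic reciprocity gives (177/551) = (551/177). Reduce: 551 ≡ 20 (mod 177). Now have (20/177).
Factor out 2: 20 = 2^2·5. Since 177 ≡ 1 (mod 8), (2/177) = +1, and (2/177)^2 = +1. Now have (5/177).
5 ≡ 1 (mod 4), so quadratic reciprocity gives (5/177) = (177/5). Reduce: 177 ≡ 2 (mod 5). Now have (2/5).
Factor out 2: 2 = 2. Since 5 ≡ 5 (mod 8), (2/5) = -1. Now have -(1/5).
(1/5) = 1. Collecting the sign factors: -1.
Second factor (17980/8993):
Reduce the numerator: 17980 ≡ 8987 (mod 8993), so (17980/8993) = (8987/8993).
8993 ≡ 1 (mod 4), so quadratic reciprocity gives (8987/8993) = (8993/8987). Reduce: 8993 ≡ 6 (mod 8987). Now have (6/8987).
Factor out 2: 6 = 2·3. Since 8987 ≡ 3 (mod 8), (2/8987) = -1. Now have -(3/8987).
Both 3 ≡ 3 and 8987 ≡ 3 (mod 4), so reciprocity gives (3/8987) = -(8987/3). Reduce: 8987 ≡ 2 (mod 3). Now have (2/3).
Factor out 2: 2 = 2. Since 3 ≡ 3 (mod 8), (2/3) = -1. Now have -(1/3).
(1/3) = 1. Collecting the sign factors: -1.
Product: (-1)·(-1) = 1.

1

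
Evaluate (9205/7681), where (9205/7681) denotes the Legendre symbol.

1

(9205/7681)
  = (1524/7681)    [9205 ≡ 1524 mod 7681]
  = (381/7681)    [7681 ≡ 1 mod 8 ⇒ (2/7681)^2 = +1]
  = (7681/381)    [QR: 381 ≡ 1 mod 4, sign kept]
  = (61/381)    [7681 ≡ 61 mod 381]
  = (381/61)    [QR: 61 ≡ 1 mod 4, sign kept]
  = (15/61)    [381 ≡ 15 mod 61]
  = (61/15)    [QR: 61 ≡ 1 mod 4, sign kept]
  = (1/15)    [61 ≡ 1 mod 15]
  = 1    [(1/15) = 1]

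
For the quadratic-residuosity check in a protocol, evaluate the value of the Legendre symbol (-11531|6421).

(-11531|6421)
  = (1311|6421)    [-11531 ≡ 1311 mod 6421]
  = (6421|1311)    [QR: 6421 ≡ 1 mod 4, sign kept]
  = (1177|1311)    [6421 ≡ 1177 mod 1311]
  = (1311|1177)    [QR: 1177 ≡ 1 mod 4, sign kept]
  = (134|1177)    [1311 ≡ 134 mod 1177]
  = (67|1177)    [1177 ≡ 1 mod 8 ⇒ (2|1177) = +1]
  = (1177|67)    [QR: 1177 ≡ 1 mod 4, sign kept]
  = (38|67)    [1177 ≡ 38 mod 67]
  = -(19|67)    [67 ≡ 3 mod 8 ⇒ (2|67) = -1]
  = (67|19)    [QR: both ≡ 3 mod 4, sign flips]
  = (10|19)    [67 ≡ 10 mod 19]
  = -(5|19)    [19 ≡ 3 mod 8 ⇒ (2|19) = -1]
  = -(19|5)    [QR: 5 ≡ 1 mod 4, sign kept]
  = -(4|5)    [19 ≡ 4 mod 5]
  = -(1|5)    [5 ≡ 5 mod 8 ⇒ (2|5)^2 = +1]
  = -1    [(1|5) = 1]

-1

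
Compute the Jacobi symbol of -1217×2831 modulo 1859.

By multiplicativity, (-1217·2831/1859) = (-1217/1859)·(2831/1859).
First factor (-1217/1859):
(-1217/1859)
  = -(1217/1859)    [1859 ≡ 3 mod 4 ⇒ (-1/1859) = -1]
  = -(1859/1217)    [QR: 1217 ≡ 1 mod 4, sign kept]
  = -(642/1217)    [1859 ≡ 642 mod 1217]
  = -(321/1217)    [1217 ≡ 1 mod 8 ⇒ (2/1217) = +1]
  = -(1217/321)    [QR: 321 ≡ 1 mod 4, sign kept]
  = -(254/321)    [1217 ≡ 254 mod 321]
  = -(127/321)    [321 ≡ 1 mod 8 ⇒ (2/321) = +1]
  = -(321/127)    [QR: 321 ≡ 1 mod 4, sign kept]
  = -(67/127)    [321 ≡ 67 mod 127]
  = (127/67)    [QR: both ≡ 3 mod 4, sign flips]
  = (60/67)    [127 ≡ 60 mod 67]
  = (15/67)    [67 ≡ 3 mod 8 ⇒ (2/67)^2 = +1]
  = -(67/15)    [QR: both ≡ 3 mod 4, sign flips]
  = -(7/15)    [67 ≡ 7 mod 15]
  = (15/7)    [QR: both ≡ 3 mod 4, sign flips]
  = (1/7)    [15 ≡ 1 mod 7]
  = 1    [(1/7) = 1]
Second factor (2831/1859):
(2831/1859)
  = (972/1859)    [2831 ≡ 972 mod 1859]
  = (243/1859)    [1859 ≡ 3 mod 8 ⇒ (2/1859)^2 = +1]
  = -(1859/243)    [QR: both ≡ 3 mod 4, sign flips]
  = -(158/243)    [1859 ≡ 158 mod 243]
  = (79/243)    [243 ≡ 3 mod 8 ⇒ (2/243) = -1]
  = -(243/79)    [QR: both ≡ 3 mod 4, sign flips]
  = -(6/79)    [243 ≡ 6 mod 79]
  = -(3/79)    [79 ≡ 7 mod 8 ⇒ (2/79) = +1]
  = (79/3)    [QR: both ≡ 3 mod 4, sign flips]
  = (1/3)    [79 ≡ 1 mod 3]
  = 1    [(1/3) = 1]
Product: (1)·(1) = 1.

1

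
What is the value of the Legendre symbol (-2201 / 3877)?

1

(-2201 / 3877)
  = (2201 / 3877)    [3877 ≡ 1 mod 4 ⇒ (-1 / 3877) = +1]
  = (3877 / 2201)    [QR: 2201 ≡ 1 mod 4, sign kept]
  = (1676 / 2201)    [3877 ≡ 1676 mod 2201]
  = (419 / 2201)    [2201 ≡ 1 mod 8 ⇒ (2 / 2201)^2 = +1]
  = (2201 / 419)    [QR: 2201 ≡ 1 mod 4, sign kept]
  = (106 / 419)    [2201 ≡ 106 mod 419]
  = -(53 / 419)    [419 ≡ 3 mod 8 ⇒ (2 / 419) = -1]
  = -(419 / 53)    [QR: 53 ≡ 1 mod 4, sign kept]
  = -(48 / 53)    [419 ≡ 48 mod 53]
  = -(3 / 53)    [53 ≡ 5 mod 8 ⇒ (2 / 53)^4 = +1]
  = -(53 / 3)    [QR: 53 ≡ 1 mod 4, sign kept]
  = -(2 / 3)    [53 ≡ 2 mod 3]
  = (1 / 3)    [3 ≡ 3 mod 8 ⇒ (2 / 3) = -1]
  = 1    [(1 / 3) = 1]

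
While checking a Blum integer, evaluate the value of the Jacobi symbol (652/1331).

1

Factor out 2: 652 = 2^2·163. Since 1331 ≡ 3 (mod 8), (2/1331) = -1, and (2/1331)^2 = +1. Now have (163/1331).
Both 163 ≡ 3 and 1331 ≡ 3 (mod 4), so reciprocity gives (163/1331) = -(1331/163). Reduce: 1331 ≡ 27 (mod 163). Now have -(27/163).
Both 27 ≡ 3 and 163 ≡ 3 (mod 4), so reciprocity gives (27/163) = -(163/27). Reduce: 163 ≡ 1 (mod 27). Now have (1/27).
(1/27) = 1. Collecting the sign factors: 1.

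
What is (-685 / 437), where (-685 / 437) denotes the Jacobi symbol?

(-685 / 437)
  = (685 / 437)    [437 ≡ 1 mod 4 ⇒ (-1 / 437) = +1]
  = (248 / 437)    [685 ≡ 248 mod 437]
  = -(31 / 437)    [437 ≡ 5 mod 8 ⇒ (2 / 437)^3 = -1]
  = -(437 / 31)    [QR: 437 ≡ 1 mod 4, sign kept]
  = -(3 / 31)    [437 ≡ 3 mod 31]
  = (31 / 3)    [QR: both ≡ 3 mod 4, sign flips]
  = (1 / 3)    [31 ≡ 1 mod 3]
  = 1    [(1 / 3) = 1]

1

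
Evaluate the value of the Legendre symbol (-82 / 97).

-1

Pull out -1: (-82 / 97) = (-1 / 97)·(82 / 97). Since 97 ≡ 1 (mod 4), (-1 / 97) = +1. Now have (82 / 97).
Factor out 2: 82 = 2·41. Since 97 ≡ 1 (mod 8), (2 / 97) = +1. Now have (41 / 97).
41 ≡ 1 (mod 4), so quadratic reciprocity gives (41 / 97) = (97 / 41). Reduce: 97 ≡ 15 (mod 41). Now have (15 / 41).
41 ≡ 1 (mod 4), so quadratic reciprocity gives (15 / 41) = (41 / 15). Reduce: 41 ≡ 11 (mod 15). Now have (11 / 15).
Both 11 ≡ 3 and 15 ≡ 3 (mod 4), so reciprocity gives (11 / 15) = -(15 / 11). Reduce: 15 ≡ 4 (mod 11). Now have -(4 / 11).
Factor out 2: 4 = 2^2. Since 11 ≡ 3 (mod 8), (2 / 11) = -1, and (2 / 11)^2 = +1. Now have -(1 / 11).
(1 / 11) = 1. Collecting the sign factors: -1.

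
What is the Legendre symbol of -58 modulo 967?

Pull out -1: (-58/967) = (-1/967)·(58/967). Since 967 ≡ 3 (mod 4), (-1/967) = -1. Now have -(58/967).
Factor out 2: 58 = 2·29. Since 967 ≡ 7 (mod 8), (2/967) = +1. Now have -(29/967).
29 ≡ 1 (mod 4), so quadratic reciprocity gives (29/967) = (967/29). Reduce: 967 ≡ 10 (mod 29). Now have -(10/29).
Factor out 2: 10 = 2·5. Since 29 ≡ 5 (mod 8), (2/29) = -1. Now have (5/29).
5 ≡ 1 (mod 4), so quadratic reciprocity gives (5/29) = (29/5). Reduce: 29 ≡ 4 (mod 5). Now have (4/5).
Factor out 2: 4 = 2^2. Since 5 ≡ 5 (mod 8), (2/5) = -1, and (2/5)^2 = +1. Now have (1/5).
(1/5) = 1. Collecting the sign factors: 1.

1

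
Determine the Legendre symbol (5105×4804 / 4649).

-1

By multiplicativity, (5105·4804 / 4649) = (5105 / 4649)·(4804 / 4649).
First factor (5105 / 4649):
(5105 / 4649)
  = (456 / 4649)    [5105 ≡ 456 mod 4649]
  = (57 / 4649)    [4649 ≡ 1 mod 8 ⇒ (2 / 4649)^3 = +1]
  = (4649 / 57)    [QR: 57 ≡ 1 mod 4, sign kept]
  = (32 / 57)    [4649 ≡ 32 mod 57]
  = (1 / 57)    [57 ≡ 1 mod 8 ⇒ (2 / 57)^5 = +1]
  = 1    [(1 / 57) = 1]
Second factor (4804 / 4649):
(4804 / 4649)
  = (155 / 4649)    [4804 ≡ 155 mod 4649]
  = (4649 / 155)    [QR: 4649 ≡ 1 mod 4, sign kept]
  = (154 / 155)    [4649 ≡ 154 mod 155]
  = -(77 / 155)    [155 ≡ 3 mod 8 ⇒ (2 / 155) = -1]
  = -(155 / 77)    [QR: 77 ≡ 1 mod 4, sign kept]
  = -(1 / 77)    [155 ≡ 1 mod 77]
  = -1    [(1 / 77) = 1]
Product: (1)·(-1) = -1.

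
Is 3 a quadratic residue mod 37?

yes

37 ≡ 1 (mod 4), so quadratic reciprocity gives (3/37) = (37/3). Reduce: 37 ≡ 1 (mod 3). Now have (1/3).
(1/3) = 1. Collecting the sign factors: 1.
The Legendre symbol is 1, so x^2 ≡ 3 (mod 37) has solution.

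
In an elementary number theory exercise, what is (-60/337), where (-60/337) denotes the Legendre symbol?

-1

(-60/337)
  = (277/337)    [-60 ≡ 277 mod 337]
  = (337/277)    [QR: 277 ≡ 1 mod 4, sign kept]
  = (60/277)    [337 ≡ 60 mod 277]
  = (15/277)    [277 ≡ 5 mod 8 ⇒ (2/277)^2 = +1]
  = (277/15)    [QR: 277 ≡ 1 mod 4, sign kept]
  = (7/15)    [277 ≡ 7 mod 15]
  = -(15/7)    [QR: both ≡ 3 mod 4, sign flips]
  = -(1/7)    [15 ≡ 1 mod 7]
  = -1    [(1/7) = 1]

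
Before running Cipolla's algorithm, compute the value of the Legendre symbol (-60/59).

(-60/59)
  = (58/59)    [-60 ≡ 58 mod 59]
  = -(29/59)    [59 ≡ 3 mod 8 ⇒ (2/59) = -1]
  = -(59/29)    [QR: 29 ≡ 1 mod 4, sign kept]
  = -(1/29)    [59 ≡ 1 mod 29]
  = -1    [(1/29) = 1]

-1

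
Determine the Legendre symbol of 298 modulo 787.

-1

Factor out 2: 298 = 2·149. Since 787 ≡ 3 (mod 8), (2/787) = -1. Now have -(149/787).
149 ≡ 1 (mod 4), so quadratic reciprocity gives (149/787) = (787/149). Reduce: 787 ≡ 42 (mod 149). Now have -(42/149).
Factor out 2: 42 = 2·21. Since 149 ≡ 5 (mod 8), (2/149) = -1. Now have (21/149).
21 ≡ 1 (mod 4), so quadratic reciprocity gives (21/149) = (149/21). Reduce: 149 ≡ 2 (mod 21). Now have (2/21).
Factor out 2: 2 = 2. Since 21 ≡ 5 (mod 8), (2/21) = -1. Now have -(1/21).
(1/21) = 1. Collecting the sign factors: -1.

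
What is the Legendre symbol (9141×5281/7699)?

1

By multiplicativity, (9141·5281/7699) = (9141/7699)·(5281/7699).
First factor (9141/7699):
Reduce the numerator: 9141 ≡ 1442 (mod 7699), so (9141/7699) = (1442/7699).
Factor out 2: 1442 = 2·721. Since 7699 ≡ 3 (mod 8), (2/7699) = -1. Now have -(721/7699).
721 ≡ 1 (mod 4), so quadratic reciprocity gives (721/7699) = (7699/721). Reduce: 7699 ≡ 489 (mod 721). Now have -(489/721).
489 ≡ 1 (mod 4), so quadratic reciprocity gives (489/721) = (721/489). Reduce: 721 ≡ 232 (mod 489). Now have -(232/489).
Factor out 2: 232 = 2^3·29. Since 489 ≡ 1 (mod 8), (2/489) = +1, and (2/489)^3 = +1. Now have -(29/489).
29 ≡ 1 (mod 4), so quadratic reciprocity gives (29/489) = (489/29). Reduce: 489 ≡ 25 (mod 29). Now have -(25/29).
25 ≡ 1 (mod 4), so quadratic reciprocity gives (25/29) = (29/25). Reduce: 29 ≡ 4 (mod 25). Now have -(4/25).
Factor out 2: 4 = 2^2. Since 25 ≡ 1 (mod 8), (2/25) = +1, and (2/25)^2 = +1. Now have -(1/25).
(1/25) = 1. Collecting the sign factors: -1.
Second factor (5281/7699):
5281 ≡ 1 (mod 4), so quadratic reciprocity gives (5281/7699) = (7699/5281). Reduce: 7699 ≡ 2418 (mod 5281). Now have (2418/5281).
Factor out 2: 2418 = 2·1209. Since 5281 ≡ 1 (mod 8), (2/5281) = +1. Now have (1209/5281).
1209 ≡ 1 (mod 4), so quadratic reciprocity gives (1209/5281) = (5281/1209). Reduce: 5281 ≡ 445 (mod 1209). Now have (445/1209).
445 ≡ 1 (mod 4), so quadratic reciprocity gives (445/1209) = (1209/445). Reduce: 1209 ≡ 319 (mod 445). Now have (319/445).
445 ≡ 1 (mod 4), so quadratic reciprocity gives (319/445) = (445/319). Reduce: 445 ≡ 126 (mod 319). Now have (126/319).
Factor out 2: 126 = 2·63. Since 319 ≡ 7 (mod 8), (2/319) = +1. Now have (63/319).
Both 63 ≡ 3 and 319 ≡ 3 (mod 4), so reciprocity gives (63/319) = -(319/63). Reduce: 319 ≡ 4 (mod 63). Now have -(4/63).
Factor out 2: 4 = 2^2. Since 63 ≡ 7 (mod 8), (2/63) = +1, and (2/63)^2 = +1. Now have -(1/63).
(1/63) = 1. Collecting the sign factors: -1.
Product: (-1)·(-1) = 1.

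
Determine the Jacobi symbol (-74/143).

(-74/143)
  = -(74/143)    [143 ≡ 3 mod 4 ⇒ (-1/143) = -1]
  = -(37/143)    [143 ≡ 7 mod 8 ⇒ (2/143) = +1]
  = -(143/37)    [QR: 37 ≡ 1 mod 4, sign kept]
  = -(32/37)    [143 ≡ 32 mod 37]
  = (1/37)    [37 ≡ 5 mod 8 ⇒ (2/37)^5 = -1]
  = 1    [(1/37) = 1]

1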